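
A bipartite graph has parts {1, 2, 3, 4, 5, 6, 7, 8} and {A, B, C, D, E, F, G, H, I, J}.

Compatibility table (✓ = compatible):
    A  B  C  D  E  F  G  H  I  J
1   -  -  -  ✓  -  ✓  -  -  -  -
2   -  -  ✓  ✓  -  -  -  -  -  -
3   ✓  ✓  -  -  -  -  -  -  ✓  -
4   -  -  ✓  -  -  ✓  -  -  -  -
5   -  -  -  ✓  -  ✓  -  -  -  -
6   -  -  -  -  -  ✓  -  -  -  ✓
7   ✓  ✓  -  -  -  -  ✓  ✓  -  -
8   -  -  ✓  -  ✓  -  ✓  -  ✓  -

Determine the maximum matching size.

For example, pair 1→D, 2→C, 3→I, 4→F, 6→J, 7→B, 8→E.
The set {1, 2, 4, 5} has only 3 neighbours ({C, D, F}), so by Hall's theorem at most 7 of the 8 left vertices can be matched.

7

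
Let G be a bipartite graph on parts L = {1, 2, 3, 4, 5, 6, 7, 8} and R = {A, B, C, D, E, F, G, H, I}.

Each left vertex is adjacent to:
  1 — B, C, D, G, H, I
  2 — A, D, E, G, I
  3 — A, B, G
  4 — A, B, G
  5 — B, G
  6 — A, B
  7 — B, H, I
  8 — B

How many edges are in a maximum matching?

For example, pair 1–D, 2–E, 3–A, 4–G, 5–B, 7–H.
The set {3, 4, 5, 6, 8} has only 3 neighbours ({A, B, G}), so by Hall's theorem at most 6 of the 8 left vertices can be matched.

6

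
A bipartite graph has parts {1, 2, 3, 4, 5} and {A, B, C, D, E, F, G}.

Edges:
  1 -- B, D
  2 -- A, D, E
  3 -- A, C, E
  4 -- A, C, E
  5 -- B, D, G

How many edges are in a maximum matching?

A valid assignment of size 5: 1→D, 2→E, 3→A, 4→C, 5→B.
This saturates every left vertex, so 5 is the maximum.

5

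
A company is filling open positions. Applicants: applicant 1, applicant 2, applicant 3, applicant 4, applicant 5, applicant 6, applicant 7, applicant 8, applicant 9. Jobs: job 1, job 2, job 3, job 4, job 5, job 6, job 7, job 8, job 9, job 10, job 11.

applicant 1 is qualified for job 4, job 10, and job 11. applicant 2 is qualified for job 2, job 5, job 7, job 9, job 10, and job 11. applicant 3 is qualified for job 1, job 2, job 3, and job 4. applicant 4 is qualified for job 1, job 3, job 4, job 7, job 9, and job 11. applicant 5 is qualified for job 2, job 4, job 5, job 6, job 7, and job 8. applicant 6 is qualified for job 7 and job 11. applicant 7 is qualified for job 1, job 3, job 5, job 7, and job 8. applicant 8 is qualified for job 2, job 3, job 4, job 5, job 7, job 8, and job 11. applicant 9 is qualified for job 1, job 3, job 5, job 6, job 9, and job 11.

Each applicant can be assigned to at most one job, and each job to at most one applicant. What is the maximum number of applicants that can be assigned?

9

A valid assignment of size 9: applicant 1–job 10, applicant 2–job 5, applicant 3–job 2, applicant 4–job 4, applicant 5–job 8, applicant 6–job 11, applicant 7–job 1, applicant 8–job 7, applicant 9–job 9.
This saturates every applicant, so 9 is the maximum.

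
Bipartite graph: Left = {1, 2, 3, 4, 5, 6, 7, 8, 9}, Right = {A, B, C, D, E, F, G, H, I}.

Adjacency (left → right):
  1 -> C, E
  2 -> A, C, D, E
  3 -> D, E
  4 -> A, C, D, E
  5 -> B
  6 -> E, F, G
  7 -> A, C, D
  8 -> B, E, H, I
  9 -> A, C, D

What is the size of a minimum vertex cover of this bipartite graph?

7

The 7 edges 1–C, 2–A, 3–D, 4–E, 5–B, 6–G, 8–H form a matching, so any vertex cover needs at least 7 vertices (one per matched edge).
Conversely {5, 6, 8, A, C, D, E} meets every edge and has exactly 7 vertices, so 7 is optimal.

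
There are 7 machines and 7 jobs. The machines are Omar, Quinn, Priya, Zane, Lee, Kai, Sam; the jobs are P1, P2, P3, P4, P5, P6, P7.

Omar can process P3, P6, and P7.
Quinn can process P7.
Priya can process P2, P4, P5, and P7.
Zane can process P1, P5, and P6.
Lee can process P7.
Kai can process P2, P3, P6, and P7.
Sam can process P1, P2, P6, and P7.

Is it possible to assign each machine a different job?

No

The set {Quinn, Lee} has only 1 neighbour ({P7}), so by Hall's theorem at most 6 of the 7 machines can be matched.
Hence no matching covers every machine.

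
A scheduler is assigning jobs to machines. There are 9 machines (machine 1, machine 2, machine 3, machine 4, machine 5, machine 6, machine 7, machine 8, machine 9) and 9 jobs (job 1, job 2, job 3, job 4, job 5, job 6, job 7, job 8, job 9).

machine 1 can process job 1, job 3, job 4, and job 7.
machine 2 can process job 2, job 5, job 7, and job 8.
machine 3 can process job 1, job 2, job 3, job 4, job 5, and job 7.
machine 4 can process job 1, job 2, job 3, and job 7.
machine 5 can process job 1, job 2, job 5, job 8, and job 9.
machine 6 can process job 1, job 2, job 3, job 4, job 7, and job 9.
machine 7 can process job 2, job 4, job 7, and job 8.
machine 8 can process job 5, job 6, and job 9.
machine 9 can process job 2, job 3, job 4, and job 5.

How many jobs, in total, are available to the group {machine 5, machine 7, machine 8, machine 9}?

9

The union of neighbours of {machine 5, machine 7, machine 8, machine 9} is {job 1, job 2, job 3, job 4, job 5, job 6, job 7, job 8, job 9}, which has 9 elements.
Since |N(S)| = 9 ≥ |S| = 4, Hall's condition holds for this subset.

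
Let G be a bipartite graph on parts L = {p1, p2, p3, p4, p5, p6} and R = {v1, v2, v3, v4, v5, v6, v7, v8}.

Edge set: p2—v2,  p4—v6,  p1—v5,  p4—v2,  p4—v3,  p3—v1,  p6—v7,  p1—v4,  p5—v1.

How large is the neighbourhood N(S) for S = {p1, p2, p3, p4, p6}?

7

The union of neighbours of {p1, p2, p3, p4, p6} is {v1, v2, v3, v4, v5, v6, v7}, which has 7 elements.
Since |N(S)| = 7 ≥ |S| = 5, Hall's condition holds for this subset.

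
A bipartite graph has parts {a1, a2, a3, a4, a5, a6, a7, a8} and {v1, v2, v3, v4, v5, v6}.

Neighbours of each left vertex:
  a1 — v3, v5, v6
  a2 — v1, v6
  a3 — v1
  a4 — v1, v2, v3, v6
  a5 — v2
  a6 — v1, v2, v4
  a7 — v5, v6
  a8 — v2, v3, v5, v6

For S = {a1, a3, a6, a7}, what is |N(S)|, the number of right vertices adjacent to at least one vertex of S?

6

The union of neighbours of {a1, a3, a6, a7} is {v1, v2, v3, v4, v5, v6}, which has 6 elements.
Since |N(S)| = 6 ≥ |S| = 4, Hall's condition holds for this subset.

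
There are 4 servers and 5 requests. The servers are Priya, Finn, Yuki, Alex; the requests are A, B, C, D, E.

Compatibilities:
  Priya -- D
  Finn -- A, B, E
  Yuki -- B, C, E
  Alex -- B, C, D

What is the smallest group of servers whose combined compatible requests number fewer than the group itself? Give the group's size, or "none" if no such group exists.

none

A matching saturating every server exists, for instance Priya→D, Finn→A, Yuki→E, Alex→B.
By Hall's marriage theorem, this means |N(S)| ≥ |S| for every subset S, so no violating subset exists.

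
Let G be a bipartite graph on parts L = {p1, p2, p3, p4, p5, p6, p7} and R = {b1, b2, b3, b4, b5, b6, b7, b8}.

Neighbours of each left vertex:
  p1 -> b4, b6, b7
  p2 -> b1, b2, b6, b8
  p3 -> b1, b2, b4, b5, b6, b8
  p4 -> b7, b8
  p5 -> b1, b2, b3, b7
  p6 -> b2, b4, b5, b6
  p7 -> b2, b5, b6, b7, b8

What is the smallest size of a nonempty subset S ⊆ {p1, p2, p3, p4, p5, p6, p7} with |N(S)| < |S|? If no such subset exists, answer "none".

A matching saturating every left vertex exists, for instance p1→b6, p2→b2, p3→b1, p4→b8, p5→b3, p6→b5, p7→b7.
By Hall's marriage theorem, this means |N(S)| ≥ |S| for every subset S, so no violating subset exists.

none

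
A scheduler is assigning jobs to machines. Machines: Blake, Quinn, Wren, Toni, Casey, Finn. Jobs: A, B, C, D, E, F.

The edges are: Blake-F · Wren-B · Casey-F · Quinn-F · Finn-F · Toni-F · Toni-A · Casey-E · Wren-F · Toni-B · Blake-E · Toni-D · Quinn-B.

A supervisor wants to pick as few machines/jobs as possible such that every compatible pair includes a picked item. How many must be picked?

A maximum matching has 4 edges (e.g. Blake–E, Quinn–F, Wren–B, Toni–D).
By König's theorem the minimum vertex cover has the same size. One such cover is {Toni, B, E, F}.

4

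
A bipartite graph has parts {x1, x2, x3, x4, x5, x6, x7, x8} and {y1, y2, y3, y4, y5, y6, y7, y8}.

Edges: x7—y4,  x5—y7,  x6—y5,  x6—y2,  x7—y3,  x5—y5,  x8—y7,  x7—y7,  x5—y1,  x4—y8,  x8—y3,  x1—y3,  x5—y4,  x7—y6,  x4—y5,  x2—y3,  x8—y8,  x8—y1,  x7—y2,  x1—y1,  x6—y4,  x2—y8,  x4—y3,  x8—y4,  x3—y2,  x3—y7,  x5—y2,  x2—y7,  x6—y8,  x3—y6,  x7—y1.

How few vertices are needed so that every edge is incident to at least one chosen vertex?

8

{x1, x2, x3, x4, x5, x6, x7, x8} is a vertex cover of size 8: every edge has an endpoint in this set.
No smaller cover exists because x1–y1, x2–y3, x3–y2, x4–y5, x5–y4, x6–y8, x7–y6, x8–y7 is a matching of size 8, and a cover must include an endpoint of each of these disjoint edges (König's theorem).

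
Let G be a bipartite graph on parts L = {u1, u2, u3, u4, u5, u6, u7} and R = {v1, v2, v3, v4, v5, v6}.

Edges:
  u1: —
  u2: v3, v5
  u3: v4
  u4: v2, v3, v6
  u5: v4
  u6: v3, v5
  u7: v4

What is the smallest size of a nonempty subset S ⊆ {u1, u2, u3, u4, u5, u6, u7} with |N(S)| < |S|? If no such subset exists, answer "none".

1

Take S = {u1}. Its neighbourhood is {}, so |N(S)| = 0 < |S| = 1.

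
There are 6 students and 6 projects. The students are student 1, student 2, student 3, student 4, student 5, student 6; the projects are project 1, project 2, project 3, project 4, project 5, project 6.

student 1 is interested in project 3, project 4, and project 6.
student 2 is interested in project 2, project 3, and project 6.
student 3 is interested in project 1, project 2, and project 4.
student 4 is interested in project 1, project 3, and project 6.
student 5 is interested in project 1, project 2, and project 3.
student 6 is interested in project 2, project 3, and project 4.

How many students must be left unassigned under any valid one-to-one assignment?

1

For example, pair student 1→project 4, student 2→project 6, student 3→project 2, student 4→project 3, student 5→project 1.
The set {student 1, student 2, student 3, student 4, student 5, student 6} has only 5 neighbours ({project 1, project 2, project 3, project 4, project 6}), so by Hall's theorem at most 5 of the 6 students can be matched.
That matches 5 of the 6, leaving 1 unmatched; no matching can do better.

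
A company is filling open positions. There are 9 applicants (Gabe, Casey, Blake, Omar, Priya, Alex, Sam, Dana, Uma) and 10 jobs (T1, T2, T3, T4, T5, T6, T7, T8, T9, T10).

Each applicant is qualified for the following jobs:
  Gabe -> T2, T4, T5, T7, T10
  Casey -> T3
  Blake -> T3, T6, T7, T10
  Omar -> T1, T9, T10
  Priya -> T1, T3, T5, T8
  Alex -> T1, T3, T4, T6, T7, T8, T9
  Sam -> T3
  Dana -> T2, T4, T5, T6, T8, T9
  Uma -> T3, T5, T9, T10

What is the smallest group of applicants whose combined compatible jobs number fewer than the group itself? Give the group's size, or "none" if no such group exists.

2

Take S = {Casey, Sam}. Its neighbourhood is {T3}, so |N(S)| = 1 < |S| = 2.
No single vertex violates Hall's condition since each has at least one neighbour, so 2 is the minimum.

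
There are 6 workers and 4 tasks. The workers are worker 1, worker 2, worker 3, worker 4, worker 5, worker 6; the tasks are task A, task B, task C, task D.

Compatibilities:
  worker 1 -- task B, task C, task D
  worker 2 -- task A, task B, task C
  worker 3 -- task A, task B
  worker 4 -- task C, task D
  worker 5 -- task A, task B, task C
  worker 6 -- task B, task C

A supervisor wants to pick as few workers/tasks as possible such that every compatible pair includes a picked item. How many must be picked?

{task A, task B, task C, task D} is a vertex cover of size 4: every edge has an endpoint in this set.
No smaller cover exists because worker 1–task B, worker 2–task C, worker 3–task A, worker 4–task D is a matching of size 4, and a cover must include an endpoint of each of these disjoint edges (König's theorem).

4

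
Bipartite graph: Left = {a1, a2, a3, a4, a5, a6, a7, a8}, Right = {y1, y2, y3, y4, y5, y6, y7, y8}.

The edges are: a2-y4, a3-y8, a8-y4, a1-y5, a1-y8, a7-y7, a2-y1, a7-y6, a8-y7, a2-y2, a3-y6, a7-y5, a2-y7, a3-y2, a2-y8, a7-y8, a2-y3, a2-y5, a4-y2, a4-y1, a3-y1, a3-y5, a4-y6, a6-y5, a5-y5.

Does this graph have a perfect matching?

No

The set {a5, a6} has only 1 neighbour ({y5}), so by Hall's theorem at most 7 of the 8 left vertices can be matched.
Hence no matching covers every left vertex.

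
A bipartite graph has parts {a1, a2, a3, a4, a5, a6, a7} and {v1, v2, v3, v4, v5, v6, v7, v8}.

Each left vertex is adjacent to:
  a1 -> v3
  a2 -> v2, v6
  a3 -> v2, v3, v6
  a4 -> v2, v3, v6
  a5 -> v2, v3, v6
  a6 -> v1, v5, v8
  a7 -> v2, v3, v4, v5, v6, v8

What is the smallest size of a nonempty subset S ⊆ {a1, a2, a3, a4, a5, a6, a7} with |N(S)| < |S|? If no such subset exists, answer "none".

Take S = {a1, a2, a3, a4}. Its neighbourhood is {v2, v3, v6}, so |N(S)| = 3 < |S| = 4.
Every subset of size less than 4 has at least as many neighbours as members, so 4 is the minimum.

4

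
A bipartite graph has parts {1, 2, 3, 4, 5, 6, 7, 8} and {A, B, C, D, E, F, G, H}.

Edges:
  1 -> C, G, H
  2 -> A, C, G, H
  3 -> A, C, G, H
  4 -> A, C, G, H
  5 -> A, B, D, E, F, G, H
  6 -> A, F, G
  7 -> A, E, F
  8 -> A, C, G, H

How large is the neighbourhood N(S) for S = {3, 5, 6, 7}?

The union of neighbours of {3, 5, 6, 7} is {A, B, C, D, E, F, G, H}, which has 8 elements.
Since |N(S)| = 8 ≥ |S| = 4, Hall's condition holds for this subset.

8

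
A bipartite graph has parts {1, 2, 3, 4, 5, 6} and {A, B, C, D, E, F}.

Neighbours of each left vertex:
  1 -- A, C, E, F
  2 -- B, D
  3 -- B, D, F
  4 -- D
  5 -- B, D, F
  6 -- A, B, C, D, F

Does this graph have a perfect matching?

No

The set {2, 3, 4, 5} has only 3 neighbours ({B, D, F}), so by Hall's theorem at most 5 of the 6 left vertices can be matched.
Hence no matching covers every left vertex.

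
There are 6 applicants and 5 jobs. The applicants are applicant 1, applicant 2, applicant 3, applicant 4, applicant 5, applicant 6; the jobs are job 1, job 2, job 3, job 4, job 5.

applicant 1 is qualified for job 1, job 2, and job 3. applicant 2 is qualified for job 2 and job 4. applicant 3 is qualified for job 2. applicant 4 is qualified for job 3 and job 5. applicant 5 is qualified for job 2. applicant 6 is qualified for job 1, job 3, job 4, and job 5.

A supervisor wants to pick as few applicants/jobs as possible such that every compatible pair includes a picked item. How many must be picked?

5

The 5 edges applicant 1–job 1, applicant 2–job 4, applicant 3–job 2, applicant 4–job 5, applicant 6–job 3 form a matching, so any vertex cover needs at least 5 vertices (one per matched edge).
Conversely {applicant 1, applicant 2, applicant 4, applicant 6, job 2} meets every edge and has exactly 5 vertices, so 5 is optimal.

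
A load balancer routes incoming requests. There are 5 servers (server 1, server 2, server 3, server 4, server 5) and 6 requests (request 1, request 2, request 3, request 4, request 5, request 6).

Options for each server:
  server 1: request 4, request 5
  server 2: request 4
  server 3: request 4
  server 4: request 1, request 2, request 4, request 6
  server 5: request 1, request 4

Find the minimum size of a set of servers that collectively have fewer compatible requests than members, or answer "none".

Take S = {server 2, server 3}. Its neighbourhood is {request 4}, so |N(S)| = 1 < |S| = 2.
No single vertex violates Hall's condition since each has at least one neighbour, so 2 is the minimum.

2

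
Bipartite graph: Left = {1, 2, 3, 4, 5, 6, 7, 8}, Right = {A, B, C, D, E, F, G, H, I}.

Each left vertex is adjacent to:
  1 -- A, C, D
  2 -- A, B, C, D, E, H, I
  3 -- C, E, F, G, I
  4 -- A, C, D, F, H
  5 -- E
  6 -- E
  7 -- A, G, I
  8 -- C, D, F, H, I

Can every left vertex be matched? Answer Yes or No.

The set {5, 6} has only 1 neighbour ({E}), so by Hall's theorem at most 7 of the 8 left vertices can be matched.
Hence no matching covers every left vertex.

No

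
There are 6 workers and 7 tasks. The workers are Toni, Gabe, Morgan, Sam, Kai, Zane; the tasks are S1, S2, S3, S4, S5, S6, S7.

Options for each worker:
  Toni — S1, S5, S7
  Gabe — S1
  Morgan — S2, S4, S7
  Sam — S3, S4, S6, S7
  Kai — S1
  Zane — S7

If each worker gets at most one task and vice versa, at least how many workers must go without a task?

1

One maximum matching: Toni–S5, Gabe–S1, Morgan–S2, Sam–S4, Zane–S7.
The set {Gabe, Kai} has only 1 neighbour ({S1}), so by Hall's theorem at most 5 of the 6 workers can be matched.
That matches 5 of the 6, leaving 1 unmatched; no matching can do better.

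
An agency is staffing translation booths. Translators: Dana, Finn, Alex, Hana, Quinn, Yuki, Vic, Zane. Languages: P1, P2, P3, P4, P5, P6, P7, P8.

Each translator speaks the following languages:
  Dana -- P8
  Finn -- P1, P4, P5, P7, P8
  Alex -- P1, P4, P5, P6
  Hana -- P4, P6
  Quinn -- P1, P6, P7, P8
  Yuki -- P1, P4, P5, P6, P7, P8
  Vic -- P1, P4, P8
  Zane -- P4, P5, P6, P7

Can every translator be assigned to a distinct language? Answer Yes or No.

The set {Dana, Finn, Alex, Hana, Quinn, Yuki, Vic, Zane} has only 6 neighbours ({P1, P4, P5, P6, P7, P8}), so by Hall's theorem at most 6 of the 8 translators can be matched.
Hence no matching covers every translator.

No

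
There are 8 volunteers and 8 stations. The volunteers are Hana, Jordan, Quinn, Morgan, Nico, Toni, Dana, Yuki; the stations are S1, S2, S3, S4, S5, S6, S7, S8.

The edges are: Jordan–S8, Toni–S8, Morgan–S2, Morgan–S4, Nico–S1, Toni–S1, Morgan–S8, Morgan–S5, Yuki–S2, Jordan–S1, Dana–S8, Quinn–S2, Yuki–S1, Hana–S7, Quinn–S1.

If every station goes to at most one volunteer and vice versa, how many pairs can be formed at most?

5

A valid assignment of size 5: Hana→S7, Jordan→S8, Quinn→S2, Morgan→S4, Nico→S1.
The set {Jordan, Quinn, Nico, Toni, Dana, Yuki} has only 3 neighbours ({S1, S2, S8}), so by Hall's theorem at most 5 of the 8 volunteers can be matched.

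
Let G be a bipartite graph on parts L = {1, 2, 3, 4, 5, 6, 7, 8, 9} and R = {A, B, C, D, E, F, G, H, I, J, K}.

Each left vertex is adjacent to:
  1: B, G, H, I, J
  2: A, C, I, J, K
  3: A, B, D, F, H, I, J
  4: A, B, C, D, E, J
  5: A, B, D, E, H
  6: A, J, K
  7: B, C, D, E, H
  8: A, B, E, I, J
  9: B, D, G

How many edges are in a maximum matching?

For example, pair 1-G, 2-I, 3-H, 4-J, 5-D, 6-K, 7-E, 8-A, 9-B.
All 9 left vertices are matched, so no larger matching exists.

9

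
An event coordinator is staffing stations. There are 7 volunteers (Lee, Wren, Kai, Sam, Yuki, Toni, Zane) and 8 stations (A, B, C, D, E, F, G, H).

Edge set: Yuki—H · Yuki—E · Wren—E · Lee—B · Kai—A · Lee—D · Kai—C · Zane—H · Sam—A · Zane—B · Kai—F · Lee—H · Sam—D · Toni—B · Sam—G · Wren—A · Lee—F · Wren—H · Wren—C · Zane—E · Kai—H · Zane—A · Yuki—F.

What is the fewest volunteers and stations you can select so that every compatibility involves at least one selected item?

7

The 7 edges Lee–D, Wren–C, Kai–F, Sam–G, Yuki–H, Toni–B, Zane–E form a matching, so any vertex cover needs at least 7 vertices (one per matched edge).
Conversely {Lee, Wren, Kai, Sam, Yuki, Toni, Zane} meets every edge and has exactly 7 vertices, so 7 is optimal.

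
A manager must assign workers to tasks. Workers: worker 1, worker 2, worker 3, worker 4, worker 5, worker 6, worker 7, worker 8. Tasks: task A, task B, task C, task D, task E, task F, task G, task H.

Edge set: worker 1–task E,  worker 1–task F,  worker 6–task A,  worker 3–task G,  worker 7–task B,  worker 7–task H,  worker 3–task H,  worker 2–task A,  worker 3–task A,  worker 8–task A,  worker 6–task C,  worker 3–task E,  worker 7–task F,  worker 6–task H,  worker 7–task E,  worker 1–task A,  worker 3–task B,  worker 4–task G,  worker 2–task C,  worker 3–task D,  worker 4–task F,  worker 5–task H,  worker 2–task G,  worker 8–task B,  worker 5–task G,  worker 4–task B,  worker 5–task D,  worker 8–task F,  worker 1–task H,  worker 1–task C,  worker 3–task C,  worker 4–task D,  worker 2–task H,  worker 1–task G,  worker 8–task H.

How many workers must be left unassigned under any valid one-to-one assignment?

For example, pair worker 1→task F, worker 2→task G, worker 3→task D, worker 4→task B, worker 5→task H, worker 6→task C, worker 7→task E, worker 8→task A.
This saturates every worker, so 8 is the maximum.
That matches 8 of the 8, leaving 0 unmatched; no matching can do better.

0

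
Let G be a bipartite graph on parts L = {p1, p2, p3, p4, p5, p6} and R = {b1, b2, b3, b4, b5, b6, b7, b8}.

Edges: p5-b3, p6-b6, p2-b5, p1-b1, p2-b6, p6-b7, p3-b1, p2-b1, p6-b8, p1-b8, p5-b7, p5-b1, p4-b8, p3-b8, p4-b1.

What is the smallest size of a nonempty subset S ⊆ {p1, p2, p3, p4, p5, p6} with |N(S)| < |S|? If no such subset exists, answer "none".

Take S = {p1, p3, p4}. Its neighbourhood is {b1, b8}, so |N(S)| = 2 < |S| = 3.
Every subset of size less than 3 has at least as many neighbours as members, so 3 is the minimum.

3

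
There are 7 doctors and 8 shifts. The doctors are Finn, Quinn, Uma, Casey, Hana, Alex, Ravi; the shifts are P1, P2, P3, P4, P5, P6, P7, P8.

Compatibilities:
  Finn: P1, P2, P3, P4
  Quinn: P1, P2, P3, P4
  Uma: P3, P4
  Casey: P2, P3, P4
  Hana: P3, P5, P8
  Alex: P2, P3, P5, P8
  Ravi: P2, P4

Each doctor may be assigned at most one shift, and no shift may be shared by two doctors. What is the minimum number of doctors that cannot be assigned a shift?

A valid assignment of size 6: Finn→P2, Quinn→P1, Uma→P3, Casey→P4, Hana→P8, Alex→P5.
The set {Finn, Quinn, Uma, Casey, Ravi} has only 4 neighbours ({P1, P2, P3, P4}), so by Hall's theorem at most 6 of the 7 doctors can be matched.
That matches 6 of the 7, leaving 1 unmatched; no matching can do better.

1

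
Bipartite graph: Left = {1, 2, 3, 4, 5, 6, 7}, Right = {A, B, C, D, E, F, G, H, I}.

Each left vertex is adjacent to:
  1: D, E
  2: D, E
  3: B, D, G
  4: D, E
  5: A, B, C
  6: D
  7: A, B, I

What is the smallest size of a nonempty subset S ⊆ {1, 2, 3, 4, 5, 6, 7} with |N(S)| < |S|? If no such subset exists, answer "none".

Take S = {1, 2, 4}. Its neighbourhood is {D, E}, so |N(S)| = 2 < |S| = 3.
Every subset of size less than 3 has at least as many neighbours as members, so 3 is the minimum.

3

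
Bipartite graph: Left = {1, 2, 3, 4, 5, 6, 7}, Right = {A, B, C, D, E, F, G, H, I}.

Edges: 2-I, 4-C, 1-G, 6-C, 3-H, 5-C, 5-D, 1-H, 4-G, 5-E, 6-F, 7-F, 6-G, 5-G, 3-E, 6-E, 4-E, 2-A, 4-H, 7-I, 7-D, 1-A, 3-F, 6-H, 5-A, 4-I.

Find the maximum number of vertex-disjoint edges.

7

A valid assignment of size 7: 1–H, 2–I, 3–E, 4–C, 5–A, 6–G, 7–F.
All 7 left vertices are matched, so no larger matching exists.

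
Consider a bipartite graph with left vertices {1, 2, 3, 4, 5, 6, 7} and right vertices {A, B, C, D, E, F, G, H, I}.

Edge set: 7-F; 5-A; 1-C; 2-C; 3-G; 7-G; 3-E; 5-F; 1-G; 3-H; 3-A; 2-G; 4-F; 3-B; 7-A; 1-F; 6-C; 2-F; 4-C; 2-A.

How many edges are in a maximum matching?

5

A valid assignment of size 5: 1-G, 2-A, 3-E, 4-C, 5-F.
The set {1, 2, 4, 5, 6, 7} has only 4 neighbours ({A, C, F, G}), so by Hall's theorem at most 5 of the 7 left vertices can be matched.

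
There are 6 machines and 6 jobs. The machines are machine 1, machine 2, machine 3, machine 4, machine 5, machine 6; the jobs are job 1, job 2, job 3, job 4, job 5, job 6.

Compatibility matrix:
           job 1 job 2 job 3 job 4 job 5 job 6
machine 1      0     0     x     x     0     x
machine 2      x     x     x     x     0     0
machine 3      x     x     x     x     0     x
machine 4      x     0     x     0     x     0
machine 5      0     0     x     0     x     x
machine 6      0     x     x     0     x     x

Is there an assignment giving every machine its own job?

A valid assignment of size 6: machine 1→job 6, machine 2→job 1, machine 3→job 4, machine 4→job 3, machine 5→job 5, machine 6→job 2.
Every machine is matched, so this is a perfect matching.

Yes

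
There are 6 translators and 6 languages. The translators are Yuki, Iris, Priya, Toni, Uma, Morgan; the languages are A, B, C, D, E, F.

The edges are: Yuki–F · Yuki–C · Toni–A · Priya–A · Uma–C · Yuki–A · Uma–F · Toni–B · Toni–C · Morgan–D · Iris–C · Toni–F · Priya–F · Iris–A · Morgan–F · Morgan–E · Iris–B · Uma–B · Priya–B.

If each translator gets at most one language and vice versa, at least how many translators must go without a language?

One maximum matching: Yuki–C, Iris–A, Priya–F, Toni–B, Morgan–E.
The set {Yuki, Iris, Priya, Toni, Uma} has only 4 neighbours ({A, B, C, F}), so by Hall's theorem at most 5 of the 6 translators can be matched.
That matches 5 of the 6, leaving 1 unmatched; no matching can do better.

1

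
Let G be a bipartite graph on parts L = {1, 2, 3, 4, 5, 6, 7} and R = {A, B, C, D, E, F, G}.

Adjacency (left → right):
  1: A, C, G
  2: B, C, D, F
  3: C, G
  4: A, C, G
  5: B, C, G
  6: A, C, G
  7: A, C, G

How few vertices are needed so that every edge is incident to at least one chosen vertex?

5

A maximum matching has 5 edges (e.g. 1–A, 2–F, 3–G, 4–C, 5–B).
By König's theorem the minimum vertex cover has the same size. One such cover is {2, 5, A, C, G}.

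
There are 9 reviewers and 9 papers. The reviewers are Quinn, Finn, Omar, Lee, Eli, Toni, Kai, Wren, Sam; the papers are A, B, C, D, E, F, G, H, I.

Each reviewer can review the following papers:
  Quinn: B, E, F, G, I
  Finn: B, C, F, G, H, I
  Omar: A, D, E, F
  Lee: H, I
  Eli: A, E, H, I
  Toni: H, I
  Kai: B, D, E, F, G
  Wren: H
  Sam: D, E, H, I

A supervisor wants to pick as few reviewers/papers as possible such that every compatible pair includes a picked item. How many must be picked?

8

The 8 edges Quinn–G, Finn–F, Omar–D, Lee–I, Eli–A, Toni–H, Kai–B, Sam–E form a matching, so any vertex cover needs at least 8 vertices (one per matched edge).
Conversely {Quinn, Finn, Omar, Eli, Kai, Sam, H, I} meets every edge and has exactly 8 vertices, so 8 is optimal.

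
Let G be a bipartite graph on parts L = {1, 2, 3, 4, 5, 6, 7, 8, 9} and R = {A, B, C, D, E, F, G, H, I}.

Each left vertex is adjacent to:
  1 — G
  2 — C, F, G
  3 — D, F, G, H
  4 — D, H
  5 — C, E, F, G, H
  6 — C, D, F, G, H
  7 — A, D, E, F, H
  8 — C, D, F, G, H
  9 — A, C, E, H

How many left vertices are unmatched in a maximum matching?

One maximum matching: 1-G, 2-C, 3-F, 4-D, 5-E, 6-H, 7-A.
The set {1, 2, 3, 4, 5, 6, 7, 8, 9} has only 7 neighbours ({A, C, D, E, F, G, H}), so by Hall's theorem at most 7 of the 9 left vertices can be matched.
That matches 7 of the 9, leaving 2 unmatched; no matching can do better.

2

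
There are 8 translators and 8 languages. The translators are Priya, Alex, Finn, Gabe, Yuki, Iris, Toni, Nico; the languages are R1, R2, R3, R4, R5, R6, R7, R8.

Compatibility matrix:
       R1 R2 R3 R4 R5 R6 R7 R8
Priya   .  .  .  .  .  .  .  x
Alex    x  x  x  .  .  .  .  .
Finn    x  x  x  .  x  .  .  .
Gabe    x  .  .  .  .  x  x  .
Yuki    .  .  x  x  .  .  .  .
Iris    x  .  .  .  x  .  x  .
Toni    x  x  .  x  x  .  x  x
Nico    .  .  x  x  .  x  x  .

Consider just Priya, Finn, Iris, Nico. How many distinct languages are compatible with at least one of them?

8

The union of neighbours of {Priya, Finn, Iris, Nico} is {R1, R2, R3, R4, R5, R6, R7, R8}, which has 8 elements.
Since |N(S)| = 8 ≥ |S| = 4, Hall's condition holds for this subset.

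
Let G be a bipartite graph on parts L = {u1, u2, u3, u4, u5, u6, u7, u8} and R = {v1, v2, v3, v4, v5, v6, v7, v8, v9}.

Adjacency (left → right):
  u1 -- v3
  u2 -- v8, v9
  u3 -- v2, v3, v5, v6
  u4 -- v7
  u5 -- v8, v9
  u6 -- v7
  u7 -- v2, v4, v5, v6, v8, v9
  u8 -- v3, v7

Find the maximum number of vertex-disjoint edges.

6

One maximum matching: u1–v3, u2–v8, u3–v6, u4–v7, u5–v9, u7–v2.
The set {u1, u4, u6, u8} has only 2 neighbours ({v3, v7}), so by Hall's theorem at most 6 of the 8 left vertices can be matched.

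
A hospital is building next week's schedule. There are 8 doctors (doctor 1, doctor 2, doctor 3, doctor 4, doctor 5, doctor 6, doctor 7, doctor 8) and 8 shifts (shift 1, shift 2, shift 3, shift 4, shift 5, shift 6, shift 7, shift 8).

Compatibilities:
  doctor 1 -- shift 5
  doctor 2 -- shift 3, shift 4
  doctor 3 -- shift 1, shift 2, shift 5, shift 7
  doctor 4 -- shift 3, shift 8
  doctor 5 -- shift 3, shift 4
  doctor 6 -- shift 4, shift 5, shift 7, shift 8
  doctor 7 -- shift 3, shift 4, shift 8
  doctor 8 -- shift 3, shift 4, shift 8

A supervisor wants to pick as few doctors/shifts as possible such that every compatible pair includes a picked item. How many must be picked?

6

A maximum matching has 6 edges (e.g. doctor 1–shift 5, doctor 2–shift 4, doctor 3–shift 2, doctor 4–shift 8, doctor 5–shift 3, doctor 6–shift 7).
By König's theorem the minimum vertex cover has the same size. One such cover is {doctor 1, doctor 3, doctor 6, shift 3, shift 4, shift 8}.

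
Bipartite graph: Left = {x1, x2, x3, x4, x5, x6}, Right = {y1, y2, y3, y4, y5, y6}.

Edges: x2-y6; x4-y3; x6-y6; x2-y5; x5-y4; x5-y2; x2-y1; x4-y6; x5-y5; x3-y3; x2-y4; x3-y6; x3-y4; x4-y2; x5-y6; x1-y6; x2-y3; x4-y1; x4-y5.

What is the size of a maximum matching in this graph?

5

One maximum matching: x1-y6, x2-y1, x3-y4, x4-y3, x5-y2.
The set {x1, x6} has only 1 neighbour ({y6}), so by Hall's theorem at most 5 of the 6 left vertices can be matched.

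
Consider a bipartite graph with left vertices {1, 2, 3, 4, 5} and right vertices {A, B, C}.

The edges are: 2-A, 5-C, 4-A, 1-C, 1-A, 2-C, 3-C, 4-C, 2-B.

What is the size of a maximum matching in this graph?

One maximum matching: 1-A, 2-B, 3-C.
The set {1, 3, 4, 5} has only 2 neighbours ({A, C}), so by Hall's theorem at most 3 of the 5 left vertices can be matched.

3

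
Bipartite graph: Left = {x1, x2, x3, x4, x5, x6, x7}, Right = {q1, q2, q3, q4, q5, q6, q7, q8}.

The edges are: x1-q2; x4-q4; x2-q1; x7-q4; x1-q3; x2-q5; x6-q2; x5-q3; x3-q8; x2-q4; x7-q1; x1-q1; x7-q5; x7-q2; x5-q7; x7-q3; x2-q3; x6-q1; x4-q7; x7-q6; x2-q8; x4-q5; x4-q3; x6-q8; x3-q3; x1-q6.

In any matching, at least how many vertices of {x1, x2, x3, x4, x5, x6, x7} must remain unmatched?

0

For example, pair x1–q6, x2–q1, x3–q8, x4–q7, x5–q3, x6–q2, x7–q4.
This saturates every left vertex, so 7 is the maximum.
That matches 7 of the 7, leaving 0 unmatched; no matching can do better.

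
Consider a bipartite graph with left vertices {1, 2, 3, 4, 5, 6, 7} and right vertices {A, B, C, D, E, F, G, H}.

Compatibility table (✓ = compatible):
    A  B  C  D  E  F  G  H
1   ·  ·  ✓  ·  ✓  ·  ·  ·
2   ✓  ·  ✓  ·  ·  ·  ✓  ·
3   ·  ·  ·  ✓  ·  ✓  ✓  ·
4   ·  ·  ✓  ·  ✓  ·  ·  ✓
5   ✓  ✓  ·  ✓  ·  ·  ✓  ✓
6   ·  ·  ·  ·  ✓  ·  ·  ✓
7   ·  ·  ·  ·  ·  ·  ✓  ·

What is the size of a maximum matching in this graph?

7

One maximum matching: 1→C, 2→A, 3→F, 4→H, 5→B, 6→E, 7→G.
This saturates every left vertex, so 7 is the maximum.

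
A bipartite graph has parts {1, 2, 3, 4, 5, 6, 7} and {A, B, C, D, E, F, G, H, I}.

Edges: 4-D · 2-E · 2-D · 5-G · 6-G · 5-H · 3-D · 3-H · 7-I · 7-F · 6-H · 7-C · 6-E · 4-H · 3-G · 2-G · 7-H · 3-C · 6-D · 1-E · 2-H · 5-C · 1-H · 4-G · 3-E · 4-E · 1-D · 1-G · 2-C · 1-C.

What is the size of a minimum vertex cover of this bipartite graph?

{7, C, D, E, G, H} is a vertex cover of size 6: every edge has an endpoint in this set.
No smaller cover exists because 1–D, 2–G, 3–H, 4–E, 5–C, 7–F is a matching of size 6, and a cover must include an endpoint of each of these disjoint edges (König's theorem).

6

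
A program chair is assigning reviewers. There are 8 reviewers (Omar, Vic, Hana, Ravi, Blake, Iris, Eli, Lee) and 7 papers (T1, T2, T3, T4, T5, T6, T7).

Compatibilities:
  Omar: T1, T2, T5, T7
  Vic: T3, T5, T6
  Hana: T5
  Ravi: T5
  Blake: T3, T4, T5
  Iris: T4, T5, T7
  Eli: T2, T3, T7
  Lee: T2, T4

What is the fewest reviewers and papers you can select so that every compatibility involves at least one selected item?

A maximum matching has 7 edges (e.g. Omar–T1, Vic–T6, Hana–T5, Blake–T3, Iris–T4, Eli–T7, Lee–T2).
By König's theorem the minimum vertex cover has the same size. One such cover is {Omar, Vic, Blake, Iris, Eli, Lee, T5}.

7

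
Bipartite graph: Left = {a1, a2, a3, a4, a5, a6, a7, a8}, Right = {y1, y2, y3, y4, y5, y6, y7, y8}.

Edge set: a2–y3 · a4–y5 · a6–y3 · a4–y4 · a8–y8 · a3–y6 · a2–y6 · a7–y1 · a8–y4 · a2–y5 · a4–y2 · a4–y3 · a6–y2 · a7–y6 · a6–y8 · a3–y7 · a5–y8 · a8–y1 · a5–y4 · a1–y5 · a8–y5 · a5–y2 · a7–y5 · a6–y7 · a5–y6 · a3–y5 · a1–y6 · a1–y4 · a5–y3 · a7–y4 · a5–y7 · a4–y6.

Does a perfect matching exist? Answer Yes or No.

One maximum matching: a1→y5, a2→y3, a3→y6, a4→y2, a5→y7, a6→y8, a7→y4, a8→y1.
All 8 left vertices are covered.

Yes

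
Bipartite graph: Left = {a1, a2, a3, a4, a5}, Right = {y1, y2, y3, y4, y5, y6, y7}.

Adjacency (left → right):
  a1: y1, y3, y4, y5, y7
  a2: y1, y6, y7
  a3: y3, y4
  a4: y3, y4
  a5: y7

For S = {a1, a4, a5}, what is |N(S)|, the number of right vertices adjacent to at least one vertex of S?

The union of neighbours of {a1, a4, a5} is {y1, y3, y4, y5, y7}, which has 5 elements.
Since |N(S)| = 5 ≥ |S| = 3, Hall's condition holds for this subset.

5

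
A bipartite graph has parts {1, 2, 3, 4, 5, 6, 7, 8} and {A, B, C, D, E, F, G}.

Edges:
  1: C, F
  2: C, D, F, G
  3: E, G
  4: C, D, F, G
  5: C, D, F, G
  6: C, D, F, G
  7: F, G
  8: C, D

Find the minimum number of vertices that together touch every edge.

The 5 edges 1–C, 2–G, 3–E, 4–D, 5–F form a matching, so any vertex cover needs at least 5 vertices (one per matched edge).
Conversely {3, C, D, F, G} meets every edge and has exactly 5 vertices, so 5 is optimal.

5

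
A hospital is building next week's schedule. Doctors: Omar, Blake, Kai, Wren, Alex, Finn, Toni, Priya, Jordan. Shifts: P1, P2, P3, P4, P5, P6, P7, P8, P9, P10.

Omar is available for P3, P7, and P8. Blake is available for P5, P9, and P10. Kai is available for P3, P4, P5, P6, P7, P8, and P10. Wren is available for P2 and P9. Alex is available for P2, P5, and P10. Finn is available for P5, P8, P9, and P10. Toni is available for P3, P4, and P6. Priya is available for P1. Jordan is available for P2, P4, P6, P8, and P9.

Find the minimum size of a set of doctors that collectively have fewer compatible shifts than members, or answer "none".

none

A matching saturating every doctor exists, for instance Omar→P7, Blake→P10, Kai→P3, Wren→P9, Alex→P5, Finn→P8, Toni→P6, Priya→P1, Jordan→P2.
By Hall's marriage theorem, this means |N(S)| ≥ |S| for every subset S, so no violating subset exists.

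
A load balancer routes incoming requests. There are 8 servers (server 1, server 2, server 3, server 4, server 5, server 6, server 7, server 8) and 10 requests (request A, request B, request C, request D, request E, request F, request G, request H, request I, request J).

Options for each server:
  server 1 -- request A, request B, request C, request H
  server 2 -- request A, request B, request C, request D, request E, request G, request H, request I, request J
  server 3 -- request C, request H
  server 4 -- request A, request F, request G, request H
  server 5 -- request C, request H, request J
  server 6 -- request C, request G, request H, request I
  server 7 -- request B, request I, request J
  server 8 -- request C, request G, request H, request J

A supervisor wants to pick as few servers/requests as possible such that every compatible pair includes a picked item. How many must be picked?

A maximum matching has 8 edges (e.g. server 1–request A, server 2–request E, server 3–request C, server 4–request F, server 5–request J, server 6–request H, server 7–request I, server 8–request G).
By König's theorem the minimum vertex cover has the same size. One such cover is {server 1, server 2, server 3, server 4, server 5, server 6, server 7, server 8}.

8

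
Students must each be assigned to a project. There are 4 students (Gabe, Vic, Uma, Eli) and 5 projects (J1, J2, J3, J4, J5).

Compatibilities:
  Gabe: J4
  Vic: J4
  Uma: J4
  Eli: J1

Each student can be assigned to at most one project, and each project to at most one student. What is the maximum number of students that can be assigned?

2

One maximum matching: Gabe-J4, Eli-J1.
The set {Gabe, Vic, Uma} has only 1 neighbour ({J4}), so by Hall's theorem at most 2 of the 4 students can be matched.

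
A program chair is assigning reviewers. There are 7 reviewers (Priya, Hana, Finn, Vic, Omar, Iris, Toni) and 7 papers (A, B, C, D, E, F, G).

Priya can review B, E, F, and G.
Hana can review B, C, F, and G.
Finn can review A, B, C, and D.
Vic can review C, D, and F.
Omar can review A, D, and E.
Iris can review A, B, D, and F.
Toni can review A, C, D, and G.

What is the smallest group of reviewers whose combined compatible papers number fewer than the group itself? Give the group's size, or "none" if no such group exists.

none

A matching saturating every reviewer exists, for instance Priya→E, Hana→B, Finn→D, Vic→C, Omar→A, Iris→F, Toni→G.
By Hall's marriage theorem, this means |N(S)| ≥ |S| for every subset S, so no violating subset exists.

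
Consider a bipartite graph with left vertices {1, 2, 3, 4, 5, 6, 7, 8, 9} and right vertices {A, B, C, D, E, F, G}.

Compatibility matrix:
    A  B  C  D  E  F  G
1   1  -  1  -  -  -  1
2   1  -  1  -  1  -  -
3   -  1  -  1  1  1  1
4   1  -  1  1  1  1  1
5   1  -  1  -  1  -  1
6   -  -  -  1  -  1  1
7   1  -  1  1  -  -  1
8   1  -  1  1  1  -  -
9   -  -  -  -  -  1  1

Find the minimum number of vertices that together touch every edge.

{3, A, C, D, E, F, G} is a vertex cover of size 7: every edge has an endpoint in this set.
No smaller cover exists because 1–A, 2–C, 3–B, 4–F, 5–E, 6–D, 7–G is a matching of size 7, and a cover must include an endpoint of each of these disjoint edges (König's theorem).

7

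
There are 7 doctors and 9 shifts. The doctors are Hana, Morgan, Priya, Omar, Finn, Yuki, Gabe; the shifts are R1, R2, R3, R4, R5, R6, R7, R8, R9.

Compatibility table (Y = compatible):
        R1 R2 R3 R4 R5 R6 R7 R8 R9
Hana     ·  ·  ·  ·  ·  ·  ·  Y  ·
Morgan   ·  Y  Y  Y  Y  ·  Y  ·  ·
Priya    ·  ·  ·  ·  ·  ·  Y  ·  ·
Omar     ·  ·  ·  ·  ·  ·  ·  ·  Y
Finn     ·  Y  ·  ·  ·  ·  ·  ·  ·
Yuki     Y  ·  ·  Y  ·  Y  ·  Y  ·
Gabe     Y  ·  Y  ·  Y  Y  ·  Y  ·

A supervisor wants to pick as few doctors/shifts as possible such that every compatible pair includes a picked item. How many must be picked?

A maximum matching has 7 edges (e.g. Hana–R8, Morgan–R3, Priya–R7, Omar–R9, Finn–R2, Yuki–R4, Gabe–R6).
By König's theorem the minimum vertex cover has the same size. One such cover is {Hana, Morgan, Priya, Omar, Finn, Yuki, Gabe}.

7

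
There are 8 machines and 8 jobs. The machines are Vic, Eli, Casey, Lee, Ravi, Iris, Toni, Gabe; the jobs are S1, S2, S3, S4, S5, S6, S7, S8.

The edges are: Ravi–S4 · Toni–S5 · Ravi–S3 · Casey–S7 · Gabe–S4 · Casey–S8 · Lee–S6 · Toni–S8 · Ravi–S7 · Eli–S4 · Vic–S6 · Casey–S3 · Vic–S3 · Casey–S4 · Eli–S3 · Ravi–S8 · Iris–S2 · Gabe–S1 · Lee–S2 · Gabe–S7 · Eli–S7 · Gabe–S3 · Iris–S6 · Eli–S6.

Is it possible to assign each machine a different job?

A valid assignment of size 8: Vic→S3, Eli→S4, Casey→S8, Lee→S6, Ravi→S7, Iris→S2, Toni→S5, Gabe→S1.
Every machine is matched, so this is a perfect matching.

Yes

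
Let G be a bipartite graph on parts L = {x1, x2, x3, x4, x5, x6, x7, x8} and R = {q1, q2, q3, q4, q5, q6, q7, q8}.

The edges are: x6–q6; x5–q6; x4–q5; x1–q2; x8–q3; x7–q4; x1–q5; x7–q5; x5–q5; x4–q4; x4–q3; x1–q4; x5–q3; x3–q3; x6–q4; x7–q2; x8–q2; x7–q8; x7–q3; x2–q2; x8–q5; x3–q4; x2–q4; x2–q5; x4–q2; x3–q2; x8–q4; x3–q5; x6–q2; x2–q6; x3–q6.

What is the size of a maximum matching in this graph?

6

For example, pair x1–q5, x2–q2, x3–q3, x4–q4, x5–q6, x7–q8.
The set {x1, x2, x3, x4, x5, x6, x8} has only 5 neighbours ({q2, q3, q4, q5, q6}), so by Hall's theorem at most 6 of the 8 left vertices can be matched.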